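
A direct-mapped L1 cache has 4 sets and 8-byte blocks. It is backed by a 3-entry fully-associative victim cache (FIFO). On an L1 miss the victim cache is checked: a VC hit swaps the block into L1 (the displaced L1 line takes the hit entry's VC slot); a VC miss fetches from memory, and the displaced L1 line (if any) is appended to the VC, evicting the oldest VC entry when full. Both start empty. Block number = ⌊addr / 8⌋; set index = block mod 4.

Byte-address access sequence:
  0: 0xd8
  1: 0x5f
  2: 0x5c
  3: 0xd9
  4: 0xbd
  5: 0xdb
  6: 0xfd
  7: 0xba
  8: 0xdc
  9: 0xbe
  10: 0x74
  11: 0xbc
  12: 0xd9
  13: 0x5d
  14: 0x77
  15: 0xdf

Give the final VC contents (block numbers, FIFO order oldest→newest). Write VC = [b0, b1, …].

0: 0xd8 (blk 27, set 3) → MISS  vc=[]
1: 0x5f (blk 11, set 3) → MISS  vc=[27]
2: 0x5c (blk 11, set 3) → L1-HIT  vc=[27]
3: 0xd9 (blk 27, set 3) → VC-HIT  vc=[11]
4: 0xbd (blk 23, set 3) → MISS  vc=[11, 27]
5: 0xdb (blk 27, set 3) → VC-HIT  vc=[11, 23]
6: 0xfd (blk 31, set 3) → MISS  vc=[11, 23, 27]
7: 0xba (blk 23, set 3) → VC-HIT  vc=[11, 31, 27]
8: 0xdc (blk 27, set 3) → VC-HIT  vc=[11, 31, 23]
9: 0xbe (blk 23, set 3) → VC-HIT  vc=[11, 31, 27]
10: 0x74 (blk 14, set 2) → MISS  vc=[11, 31, 27]
11: 0xbc (blk 23, set 3) → L1-HIT  vc=[11, 31, 27]
12: 0xd9 (blk 27, set 3) → VC-HIT  vc=[11, 31, 23]
13: 0x5d (blk 11, set 3) → VC-HIT  vc=[27, 31, 23]
14: 0x77 (blk 14, set 2) → L1-HIT  vc=[27, 31, 23]
15: 0xdf (blk 27, set 3) → VC-HIT  vc=[11, 31, 23]

VC = [11, 31, 23]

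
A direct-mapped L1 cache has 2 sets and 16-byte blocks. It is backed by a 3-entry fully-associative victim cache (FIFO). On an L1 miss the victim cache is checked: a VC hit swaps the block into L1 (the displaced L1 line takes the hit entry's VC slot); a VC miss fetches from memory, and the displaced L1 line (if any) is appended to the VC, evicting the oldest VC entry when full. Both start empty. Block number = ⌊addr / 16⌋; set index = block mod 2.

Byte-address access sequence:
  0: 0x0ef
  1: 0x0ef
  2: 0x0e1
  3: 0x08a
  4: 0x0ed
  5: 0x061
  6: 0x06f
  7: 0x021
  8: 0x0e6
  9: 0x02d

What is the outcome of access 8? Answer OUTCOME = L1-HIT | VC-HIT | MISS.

0: 0xef (blk 14, set 0) → MISS  vc=[]
1: 0xef (blk 14, set 0) → L1-HIT  vc=[]
2: 0xe1 (blk 14, set 0) → L1-HIT  vc=[]
3: 0x8a (blk 8, set 0) → MISS  vc=[14]
4: 0xed (blk 14, set 0) → VC-HIT  vc=[8]
5: 0x61 (blk 6, set 0) → MISS  vc=[8, 14]
6: 0x6f (blk 6, set 0) → L1-HIT  vc=[8, 14]
7: 0x21 (blk 2, set 0) → MISS  vc=[8, 14, 6]
8: 0xe6 (blk 14, set 0) → VC-HIT  vc=[8, 2, 6]
9: 0x2d (blk 2, set 0) → VC-HIT  vc=[8, 14, 6]

OUTCOME = VC-HIT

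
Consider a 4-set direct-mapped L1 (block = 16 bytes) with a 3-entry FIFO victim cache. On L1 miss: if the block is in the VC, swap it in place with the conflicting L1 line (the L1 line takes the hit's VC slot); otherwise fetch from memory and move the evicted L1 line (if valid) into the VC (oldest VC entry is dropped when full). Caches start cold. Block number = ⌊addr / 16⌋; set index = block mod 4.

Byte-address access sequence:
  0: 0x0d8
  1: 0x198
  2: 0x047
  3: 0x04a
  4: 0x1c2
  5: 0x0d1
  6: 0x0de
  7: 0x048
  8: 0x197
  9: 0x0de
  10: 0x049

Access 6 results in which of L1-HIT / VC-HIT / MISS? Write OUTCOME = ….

#0 0xd8→b13/s1 MISS; vc=[]
#1 0x198→b25/s1 MISS; vc=[13]
#2 0x47→b4/s0 MISS; vc=[13]
#3 0x4a→b4/s0 L1-HIT; vc=[13]
#4 0x1c2→b28/s0 MISS; vc=[13,4]
#5 0xd1→b13/s1 VC-HIT; vc=[25,4]
#6 0xde→b13/s1 L1-HIT; vc=[25,4]
#7 0x48→b4/s0 VC-HIT; vc=[25,28]
#8 0x197→b25/s1 VC-HIT; vc=[13,28]
#9 0xde→b13/s1 VC-HIT; vc=[25,28]
#10 0x49→b4/s0 L1-HIT; vc=[25,28]

OUTCOME = L1-HIT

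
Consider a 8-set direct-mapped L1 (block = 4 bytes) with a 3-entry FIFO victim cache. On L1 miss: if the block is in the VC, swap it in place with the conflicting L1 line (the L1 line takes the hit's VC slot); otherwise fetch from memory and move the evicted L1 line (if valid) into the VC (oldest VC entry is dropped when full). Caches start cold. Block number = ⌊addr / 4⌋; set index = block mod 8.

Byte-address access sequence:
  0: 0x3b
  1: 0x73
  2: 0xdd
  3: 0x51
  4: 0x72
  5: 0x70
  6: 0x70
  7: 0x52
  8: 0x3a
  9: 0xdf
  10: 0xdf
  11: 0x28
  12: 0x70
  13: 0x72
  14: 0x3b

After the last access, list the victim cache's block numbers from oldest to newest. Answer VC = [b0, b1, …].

0: 0x3b (blk 14, set 6) → MISS  vc=[]
1: 0x73 (blk 28, set 4) → MISS  vc=[]
2: 0xdd (blk 55, set 7) → MISS  vc=[]
3: 0x51 (blk 20, set 4) → MISS  vc=[28]
4: 0x72 (blk 28, set 4) → VC-HIT  vc=[20]
5: 0x70 (blk 28, set 4) → L1-HIT  vc=[20]
6: 0x70 (blk 28, set 4) → L1-HIT  vc=[20]
7: 0x52 (blk 20, set 4) → VC-HIT  vc=[28]
8: 0x3a (blk 14, set 6) → L1-HIT  vc=[28]
9: 0xdf (blk 55, set 7) → L1-HIT  vc=[28]
10: 0xdf (blk 55, set 7) → L1-HIT  vc=[28]
11: 0x28 (blk 10, set 2) → MISS  vc=[28]
12: 0x70 (blk 28, set 4) → VC-HIT  vc=[20]
13: 0x72 (blk 28, set 4) → L1-HIT  vc=[20]
14: 0x3b (blk 14, set 6) → L1-HIT  vc=[20]

VC = [20]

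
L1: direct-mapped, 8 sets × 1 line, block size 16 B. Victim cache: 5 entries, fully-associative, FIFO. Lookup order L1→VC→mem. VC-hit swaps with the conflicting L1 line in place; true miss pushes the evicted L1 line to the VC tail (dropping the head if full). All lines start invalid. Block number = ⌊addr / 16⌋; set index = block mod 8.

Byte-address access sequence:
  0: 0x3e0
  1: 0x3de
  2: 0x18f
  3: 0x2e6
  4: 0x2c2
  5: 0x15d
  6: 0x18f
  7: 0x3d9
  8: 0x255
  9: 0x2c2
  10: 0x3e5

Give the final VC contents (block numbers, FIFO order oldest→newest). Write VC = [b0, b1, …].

VC = [46, 21, 61]

#0 0x3e0→b62/s6 MISS; vc=[]
#1 0x3de→b61/s5 MISS; vc=[]
#2 0x18f→b24/s0 MISS; vc=[]
#3 0x2e6→b46/s6 MISS; vc=[62]
#4 0x2c2→b44/s4 MISS; vc=[62]
#5 0x15d→b21/s5 MISS; vc=[62,61]
#6 0x18f→b24/s0 L1-HIT; vc=[62,61]
#7 0x3d9→b61/s5 VC-HIT; vc=[62,21]
#8 0x255→b37/s5 MISS; vc=[62,21,61]
#9 0x2c2→b44/s4 L1-HIT; vc=[62,21,61]
#10 0x3e5→b62/s6 VC-HIT; vc=[46,21,61]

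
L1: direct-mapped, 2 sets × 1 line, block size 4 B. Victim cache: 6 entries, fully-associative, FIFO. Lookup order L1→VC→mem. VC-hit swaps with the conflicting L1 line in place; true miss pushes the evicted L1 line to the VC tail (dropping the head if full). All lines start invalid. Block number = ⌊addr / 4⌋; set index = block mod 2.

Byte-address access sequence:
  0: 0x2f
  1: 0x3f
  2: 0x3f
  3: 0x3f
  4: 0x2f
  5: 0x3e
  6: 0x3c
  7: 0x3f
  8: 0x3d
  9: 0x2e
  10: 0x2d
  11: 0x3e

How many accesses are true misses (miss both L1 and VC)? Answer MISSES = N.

#0 0x2f→b11/s1 MISS; vc=[]
#1 0x3f→b15/s1 MISS; vc=[11]
#2 0x3f→b15/s1 L1-HIT; vc=[11]
#3 0x3f→b15/s1 L1-HIT; vc=[11]
#4 0x2f→b11/s1 VC-HIT; vc=[15]
#5 0x3e→b15/s1 VC-HIT; vc=[11]
#6 0x3c→b15/s1 L1-HIT; vc=[11]
#7 0x3f→b15/s1 L1-HIT; vc=[11]
#8 0x3d→b15/s1 L1-HIT; vc=[11]
#9 0x2e→b11/s1 VC-HIT; vc=[15]
#10 0x2d→b11/s1 L1-HIT; vc=[15]
#11 0x3e→b15/s1 VC-HIT; vc=[11]

MISSES = 2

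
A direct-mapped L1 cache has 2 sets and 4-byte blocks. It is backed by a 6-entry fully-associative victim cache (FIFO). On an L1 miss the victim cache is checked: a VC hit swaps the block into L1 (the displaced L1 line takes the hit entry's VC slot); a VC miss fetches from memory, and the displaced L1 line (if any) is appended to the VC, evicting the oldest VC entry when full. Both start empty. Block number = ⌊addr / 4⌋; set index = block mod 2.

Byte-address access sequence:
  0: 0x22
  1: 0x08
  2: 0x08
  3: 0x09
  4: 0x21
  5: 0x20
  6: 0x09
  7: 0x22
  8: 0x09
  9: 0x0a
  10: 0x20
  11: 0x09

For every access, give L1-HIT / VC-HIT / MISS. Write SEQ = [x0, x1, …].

SEQ = [MISS, MISS, L1-HIT, L1-HIT, VC-HIT, L1-HIT, VC-HIT, VC-HIT, VC-HIT, L1-HIT, VC-HIT, VC-HIT]

  [0] addr=0x22 blk=8 s=0: MISS | VC []
  [1] addr=0x8 blk=2 s=0: MISS | VC [8]
  [2] addr=0x8 blk=2 s=0: L1-HIT | VC [8]
  [3] addr=0x9 blk=2 s=0: L1-HIT | VC [8]
  [4] addr=0x21 blk=8 s=0: VC-HIT | VC [2]
  [5] addr=0x20 blk=8 s=0: L1-HIT | VC [2]
  [6] addr=0x9 blk=2 s=0: VC-HIT | VC [8]
  [7] addr=0x22 blk=8 s=0: VC-HIT | VC [2]
  [8] addr=0x9 blk=2 s=0: VC-HIT | VC [8]
  [9] addr=0xa blk=2 s=0: L1-HIT | VC [8]
  [10] addr=0x20 blk=8 s=0: VC-HIT | VC [2]
  [11] addr=0x9 blk=2 s=0: VC-HIT | VC [8]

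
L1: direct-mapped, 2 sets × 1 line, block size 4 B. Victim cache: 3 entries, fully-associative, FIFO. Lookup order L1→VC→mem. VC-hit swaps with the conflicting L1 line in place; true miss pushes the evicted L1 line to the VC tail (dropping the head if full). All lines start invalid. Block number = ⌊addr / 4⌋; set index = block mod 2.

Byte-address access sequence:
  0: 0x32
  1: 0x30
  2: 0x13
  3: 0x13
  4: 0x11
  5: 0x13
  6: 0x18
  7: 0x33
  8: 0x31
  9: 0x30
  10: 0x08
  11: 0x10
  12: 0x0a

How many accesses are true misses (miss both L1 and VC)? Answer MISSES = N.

#0 0x32→b12/s0 MISS; vc=[]
#1 0x30→b12/s0 L1-HIT; vc=[]
#2 0x13→b4/s0 MISS; vc=[12]
#3 0x13→b4/s0 L1-HIT; vc=[12]
#4 0x11→b4/s0 L1-HIT; vc=[12]
#5 0x13→b4/s0 L1-HIT; vc=[12]
#6 0x18→b6/s0 MISS; vc=[12,4]
#7 0x33→b12/s0 VC-HIT; vc=[6,4]
#8 0x31→b12/s0 L1-HIT; vc=[6,4]
#9 0x30→b12/s0 L1-HIT; vc=[6,4]
#10 0x8→b2/s0 MISS; vc=[6,4,12]
#11 0x10→b4/s0 VC-HIT; vc=[6,2,12]
#12 0xa→b2/s0 VC-HIT; vc=[6,4,12]

MISSES = 4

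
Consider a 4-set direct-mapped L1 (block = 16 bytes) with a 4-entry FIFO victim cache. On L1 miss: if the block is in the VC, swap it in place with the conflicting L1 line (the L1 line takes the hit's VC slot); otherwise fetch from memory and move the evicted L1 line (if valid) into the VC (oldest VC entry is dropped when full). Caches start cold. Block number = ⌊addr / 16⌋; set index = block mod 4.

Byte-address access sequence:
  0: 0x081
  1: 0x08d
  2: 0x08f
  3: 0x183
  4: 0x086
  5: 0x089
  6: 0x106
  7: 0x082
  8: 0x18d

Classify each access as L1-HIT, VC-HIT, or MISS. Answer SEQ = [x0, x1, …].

  [0] addr=0x81 blk=8 s=0: MISS | VC []
  [1] addr=0x8d blk=8 s=0: L1-HIT | VC []
  [2] addr=0x8f blk=8 s=0: L1-HIT | VC []
  [3] addr=0x183 blk=24 s=0: MISS | VC [8]
  [4] addr=0x86 blk=8 s=0: VC-HIT | VC [24]
  [5] addr=0x89 blk=8 s=0: L1-HIT | VC [24]
  [6] addr=0x106 blk=16 s=0: MISS | VC [24, 8]
  [7] addr=0x82 blk=8 s=0: VC-HIT | VC [24, 16]
  [8] addr=0x18d blk=24 s=0: VC-HIT | VC [8, 16]

SEQ = [MISS, L1-HIT, L1-HIT, MISS, VC-HIT, L1-HIT, MISS, VC-HIT, VC-HIT]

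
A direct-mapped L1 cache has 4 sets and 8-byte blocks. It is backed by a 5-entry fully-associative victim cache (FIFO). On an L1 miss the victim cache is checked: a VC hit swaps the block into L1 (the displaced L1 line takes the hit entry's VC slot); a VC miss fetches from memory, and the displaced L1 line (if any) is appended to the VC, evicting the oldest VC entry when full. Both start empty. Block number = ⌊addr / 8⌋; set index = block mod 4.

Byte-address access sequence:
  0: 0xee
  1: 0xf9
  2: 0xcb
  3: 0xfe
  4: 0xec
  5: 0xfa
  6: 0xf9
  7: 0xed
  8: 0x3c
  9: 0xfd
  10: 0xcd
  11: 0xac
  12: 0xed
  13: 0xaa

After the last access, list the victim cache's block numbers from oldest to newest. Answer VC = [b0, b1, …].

VC = [29, 7, 25]

0: 0xee (blk 29, set 1) → MISS  vc=[]
1: 0xf9 (blk 31, set 3) → MISS  vc=[]
2: 0xcb (blk 25, set 1) → MISS  vc=[29]
3: 0xfe (blk 31, set 3) → L1-HIT  vc=[29]
4: 0xec (blk 29, set 1) → VC-HIT  vc=[25]
5: 0xfa (blk 31, set 3) → L1-HIT  vc=[25]
6: 0xf9 (blk 31, set 3) → L1-HIT  vc=[25]
7: 0xed (blk 29, set 1) → L1-HIT  vc=[25]
8: 0x3c (blk 7, set 3) → MISS  vc=[25, 31]
9: 0xfd (blk 31, set 3) → VC-HIT  vc=[25, 7]
10: 0xcd (blk 25, set 1) → VC-HIT  vc=[29, 7]
11: 0xac (blk 21, set 1) → MISS  vc=[29, 7, 25]
12: 0xed (blk 29, set 1) → VC-HIT  vc=[21, 7, 25]
13: 0xaa (blk 21, set 1) → VC-HIT  vc=[29, 7, 25]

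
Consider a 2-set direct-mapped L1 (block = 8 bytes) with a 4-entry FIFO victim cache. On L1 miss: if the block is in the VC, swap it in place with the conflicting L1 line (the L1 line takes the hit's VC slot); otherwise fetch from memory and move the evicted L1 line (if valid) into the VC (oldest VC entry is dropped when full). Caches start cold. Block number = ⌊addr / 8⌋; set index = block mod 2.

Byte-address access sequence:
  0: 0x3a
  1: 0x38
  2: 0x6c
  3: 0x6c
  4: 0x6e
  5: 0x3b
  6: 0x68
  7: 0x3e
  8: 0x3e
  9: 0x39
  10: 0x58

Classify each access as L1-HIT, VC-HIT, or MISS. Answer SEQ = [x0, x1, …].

SEQ = [MISS, L1-HIT, MISS, L1-HIT, L1-HIT, VC-HIT, VC-HIT, VC-HIT, L1-HIT, L1-HIT, MISS]

  [0] addr=0x3a blk=7 s=1: MISS | VC []
  [1] addr=0x38 blk=7 s=1: L1-HIT | VC []
  [2] addr=0x6c blk=13 s=1: MISS | VC [7]
  [3] addr=0x6c blk=13 s=1: L1-HIT | VC [7]
  [4] addr=0x6e blk=13 s=1: L1-HIT | VC [7]
  [5] addr=0x3b blk=7 s=1: VC-HIT | VC [13]
  [6] addr=0x68 blk=13 s=1: VC-HIT | VC [7]
  [7] addr=0x3e blk=7 s=1: VC-HIT | VC [13]
  [8] addr=0x3e blk=7 s=1: L1-HIT | VC [13]
  [9] addr=0x39 blk=7 s=1: L1-HIT | VC [13]
  [10] addr=0x58 blk=11 s=1: MISS | VC [13, 7]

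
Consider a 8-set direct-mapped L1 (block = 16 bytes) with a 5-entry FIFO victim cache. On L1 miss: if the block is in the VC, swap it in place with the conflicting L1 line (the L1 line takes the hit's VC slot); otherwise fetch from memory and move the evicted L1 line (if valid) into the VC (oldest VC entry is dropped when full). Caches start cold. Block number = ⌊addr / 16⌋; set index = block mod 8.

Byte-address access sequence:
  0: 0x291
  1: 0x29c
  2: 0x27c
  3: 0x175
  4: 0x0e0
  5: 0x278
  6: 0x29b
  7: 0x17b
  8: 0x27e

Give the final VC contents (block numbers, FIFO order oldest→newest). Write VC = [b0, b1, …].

VC = [23]

  [0] addr=0x291 blk=41 s=1: MISS | VC []
  [1] addr=0x29c blk=41 s=1: L1-HIT | VC []
  [2] addr=0x27c blk=39 s=7: MISS | VC []
  [3] addr=0x175 blk=23 s=7: MISS | VC [39]
  [4] addr=0xe0 blk=14 s=6: MISS | VC [39]
  [5] addr=0x278 blk=39 s=7: VC-HIT | VC [23]
  [6] addr=0x29b blk=41 s=1: L1-HIT | VC [23]
  [7] addr=0x17b blk=23 s=7: VC-HIT | VC [39]
  [8] addr=0x27e blk=39 s=7: VC-HIT | VC [23]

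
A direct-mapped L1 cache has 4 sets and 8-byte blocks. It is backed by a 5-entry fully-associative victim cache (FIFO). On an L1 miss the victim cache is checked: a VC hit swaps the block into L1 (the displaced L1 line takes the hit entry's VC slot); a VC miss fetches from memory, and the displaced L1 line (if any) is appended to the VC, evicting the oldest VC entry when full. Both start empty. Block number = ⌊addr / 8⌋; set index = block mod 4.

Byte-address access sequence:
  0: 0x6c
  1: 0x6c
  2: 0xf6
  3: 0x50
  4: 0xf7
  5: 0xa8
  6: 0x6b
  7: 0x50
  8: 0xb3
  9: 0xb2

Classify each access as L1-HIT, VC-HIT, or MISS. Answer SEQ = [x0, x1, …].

SEQ = [MISS, L1-HIT, MISS, MISS, VC-HIT, MISS, VC-HIT, VC-HIT, MISS, L1-HIT]

  [0] addr=0x6c blk=13 s=1: MISS | VC []
  [1] addr=0x6c blk=13 s=1: L1-HIT | VC []
  [2] addr=0xf6 blk=30 s=2: MISS | VC []
  [3] addr=0x50 blk=10 s=2: MISS | VC [30]
  [4] addr=0xf7 blk=30 s=2: VC-HIT | VC [10]
  [5] addr=0xa8 blk=21 s=1: MISS | VC [10, 13]
  [6] addr=0x6b blk=13 s=1: VC-HIT | VC [10, 21]
  [7] addr=0x50 blk=10 s=2: VC-HIT | VC [30, 21]
  [8] addr=0xb3 blk=22 s=2: MISS | VC [30, 21, 10]
  [9] addr=0xb2 blk=22 s=2: L1-HIT | VC [30, 21, 10]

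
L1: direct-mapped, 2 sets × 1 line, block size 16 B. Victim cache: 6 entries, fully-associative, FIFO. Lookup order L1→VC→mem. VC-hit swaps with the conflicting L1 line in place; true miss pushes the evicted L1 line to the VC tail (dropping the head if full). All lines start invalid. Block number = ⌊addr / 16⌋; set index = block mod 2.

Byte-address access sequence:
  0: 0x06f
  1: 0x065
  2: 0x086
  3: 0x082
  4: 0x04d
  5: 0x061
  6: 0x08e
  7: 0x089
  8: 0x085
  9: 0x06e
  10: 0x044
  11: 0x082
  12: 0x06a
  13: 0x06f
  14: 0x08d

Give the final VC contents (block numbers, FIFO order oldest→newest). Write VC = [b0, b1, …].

VC = [6, 4]

  [0] addr=0x6f blk=6 s=0: MISS | VC []
  [1] addr=0x65 blk=6 s=0: L1-HIT | VC []
  [2] addr=0x86 blk=8 s=0: MISS | VC [6]
  [3] addr=0x82 blk=8 s=0: L1-HIT | VC [6]
  [4] addr=0x4d blk=4 s=0: MISS | VC [6, 8]
  [5] addr=0x61 blk=6 s=0: VC-HIT | VC [4, 8]
  [6] addr=0x8e blk=8 s=0: VC-HIT | VC [4, 6]
  [7] addr=0x89 blk=8 s=0: L1-HIT | VC [4, 6]
  [8] addr=0x85 blk=8 s=0: L1-HIT | VC [4, 6]
  [9] addr=0x6e blk=6 s=0: VC-HIT | VC [4, 8]
  [10] addr=0x44 blk=4 s=0: VC-HIT | VC [6, 8]
  [11] addr=0x82 blk=8 s=0: VC-HIT | VC [6, 4]
  [12] addr=0x6a blk=6 s=0: VC-HIT | VC [8, 4]
  [13] addr=0x6f blk=6 s=0: L1-HIT | VC [8, 4]
  [14] addr=0x8d blk=8 s=0: VC-HIT | VC [6, 4]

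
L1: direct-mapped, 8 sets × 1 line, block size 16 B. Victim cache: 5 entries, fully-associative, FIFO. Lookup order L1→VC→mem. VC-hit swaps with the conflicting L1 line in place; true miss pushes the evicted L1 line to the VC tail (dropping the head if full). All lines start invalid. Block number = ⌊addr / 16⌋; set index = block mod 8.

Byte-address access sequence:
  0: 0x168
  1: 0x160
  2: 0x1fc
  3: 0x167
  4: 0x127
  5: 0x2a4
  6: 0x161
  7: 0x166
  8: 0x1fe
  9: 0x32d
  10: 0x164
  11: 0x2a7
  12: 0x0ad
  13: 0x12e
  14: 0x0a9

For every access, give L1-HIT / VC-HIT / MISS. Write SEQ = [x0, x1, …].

SEQ = [MISS, L1-HIT, MISS, L1-HIT, MISS, MISS, L1-HIT, L1-HIT, L1-HIT, MISS, L1-HIT, VC-HIT, MISS, VC-HIT, VC-HIT]

#0 0x168→b22/s6 MISS; vc=[]
#1 0x160→b22/s6 L1-HIT; vc=[]
#2 0x1fc→b31/s7 MISS; vc=[]
#3 0x167→b22/s6 L1-HIT; vc=[]
#4 0x127→b18/s2 MISS; vc=[]
#5 0x2a4→b42/s2 MISS; vc=[18]
#6 0x161→b22/s6 L1-HIT; vc=[18]
#7 0x166→b22/s6 L1-HIT; vc=[18]
#8 0x1fe→b31/s7 L1-HIT; vc=[18]
#9 0x32d→b50/s2 MISS; vc=[18,42]
#10 0x164→b22/s6 L1-HIT; vc=[18,42]
#11 0x2a7→b42/s2 VC-HIT; vc=[18,50]
#12 0xad→b10/s2 MISS; vc=[18,50,42]
#13 0x12e→b18/s2 VC-HIT; vc=[10,50,42]
#14 0xa9→b10/s2 VC-HIT; vc=[18,50,42]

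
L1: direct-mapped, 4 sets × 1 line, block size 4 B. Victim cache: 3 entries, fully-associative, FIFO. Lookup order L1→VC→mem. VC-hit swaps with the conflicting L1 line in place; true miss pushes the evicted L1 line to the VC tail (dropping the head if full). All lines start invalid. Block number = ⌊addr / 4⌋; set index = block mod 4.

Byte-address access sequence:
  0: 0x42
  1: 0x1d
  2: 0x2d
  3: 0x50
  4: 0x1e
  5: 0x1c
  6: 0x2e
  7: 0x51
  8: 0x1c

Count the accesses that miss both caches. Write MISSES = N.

MISSES = 4

#0 0x42→b16/s0 MISS; vc=[]
#1 0x1d→b7/s3 MISS; vc=[]
#2 0x2d→b11/s3 MISS; vc=[7]
#3 0x50→b20/s0 MISS; vc=[7,16]
#4 0x1e→b7/s3 VC-HIT; vc=[11,16]
#5 0x1c→b7/s3 L1-HIT; vc=[11,16]
#6 0x2e→b11/s3 VC-HIT; vc=[7,16]
#7 0x51→b20/s0 L1-HIT; vc=[7,16]
#8 0x1c→b7/s3 VC-HIT; vc=[11,16]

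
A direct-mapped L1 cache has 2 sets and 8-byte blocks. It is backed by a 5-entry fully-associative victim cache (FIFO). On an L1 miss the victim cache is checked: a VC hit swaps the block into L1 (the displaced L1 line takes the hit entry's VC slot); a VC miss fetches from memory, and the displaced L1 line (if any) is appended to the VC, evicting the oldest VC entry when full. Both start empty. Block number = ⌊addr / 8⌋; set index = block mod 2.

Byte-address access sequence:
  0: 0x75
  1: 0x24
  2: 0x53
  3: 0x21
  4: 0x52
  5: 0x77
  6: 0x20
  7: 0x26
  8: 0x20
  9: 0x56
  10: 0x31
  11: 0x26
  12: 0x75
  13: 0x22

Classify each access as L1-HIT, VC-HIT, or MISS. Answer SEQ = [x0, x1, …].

SEQ = [MISS, MISS, MISS, VC-HIT, VC-HIT, VC-HIT, VC-HIT, L1-HIT, L1-HIT, VC-HIT, MISS, VC-HIT, VC-HIT, VC-HIT]

0: 0x75 (blk 14, set 0) → MISS  vc=[]
1: 0x24 (blk 4, set 0) → MISS  vc=[14]
2: 0x53 (blk 10, set 0) → MISS  vc=[14, 4]
3: 0x21 (blk 4, set 0) → VC-HIT  vc=[14, 10]
4: 0x52 (blk 10, set 0) → VC-HIT  vc=[14, 4]
5: 0x77 (blk 14, set 0) → VC-HIT  vc=[10, 4]
6: 0x20 (blk 4, set 0) → VC-HIT  vc=[10, 14]
7: 0x26 (blk 4, set 0) → L1-HIT  vc=[10, 14]
8: 0x20 (blk 4, set 0) → L1-HIT  vc=[10, 14]
9: 0x56 (blk 10, set 0) → VC-HIT  vc=[4, 14]
10: 0x31 (blk 6, set 0) → MISS  vc=[4, 14, 10]
11: 0x26 (blk 4, set 0) → VC-HIT  vc=[6, 14, 10]
12: 0x75 (blk 14, set 0) → VC-HIT  vc=[6, 4, 10]
13: 0x22 (blk 4, set 0) → VC-HIT  vc=[6, 14, 10]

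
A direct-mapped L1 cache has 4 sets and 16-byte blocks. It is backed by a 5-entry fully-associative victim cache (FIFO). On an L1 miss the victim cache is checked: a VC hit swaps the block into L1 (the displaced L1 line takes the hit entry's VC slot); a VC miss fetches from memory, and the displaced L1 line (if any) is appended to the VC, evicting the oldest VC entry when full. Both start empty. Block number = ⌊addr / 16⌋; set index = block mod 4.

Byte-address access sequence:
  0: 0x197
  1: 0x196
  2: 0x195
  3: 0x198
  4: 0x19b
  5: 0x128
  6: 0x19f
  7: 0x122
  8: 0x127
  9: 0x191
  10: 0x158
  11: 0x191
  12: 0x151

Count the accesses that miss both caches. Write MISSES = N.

#0 0x197→b25/s1 MISS; vc=[]
#1 0x196→b25/s1 L1-HIT; vc=[]
#2 0x195→b25/s1 L1-HIT; vc=[]
#3 0x198→b25/s1 L1-HIT; vc=[]
#4 0x19b→b25/s1 L1-HIT; vc=[]
#5 0x128→b18/s2 MISS; vc=[]
#6 0x19f→b25/s1 L1-HIT; vc=[]
#7 0x122→b18/s2 L1-HIT; vc=[]
#8 0x127→b18/s2 L1-HIT; vc=[]
#9 0x191→b25/s1 L1-HIT; vc=[]
#10 0x158→b21/s1 MISS; vc=[25]
#11 0x191→b25/s1 VC-HIT; vc=[21]
#12 0x151→b21/s1 VC-HIT; vc=[25]

MISSES = 3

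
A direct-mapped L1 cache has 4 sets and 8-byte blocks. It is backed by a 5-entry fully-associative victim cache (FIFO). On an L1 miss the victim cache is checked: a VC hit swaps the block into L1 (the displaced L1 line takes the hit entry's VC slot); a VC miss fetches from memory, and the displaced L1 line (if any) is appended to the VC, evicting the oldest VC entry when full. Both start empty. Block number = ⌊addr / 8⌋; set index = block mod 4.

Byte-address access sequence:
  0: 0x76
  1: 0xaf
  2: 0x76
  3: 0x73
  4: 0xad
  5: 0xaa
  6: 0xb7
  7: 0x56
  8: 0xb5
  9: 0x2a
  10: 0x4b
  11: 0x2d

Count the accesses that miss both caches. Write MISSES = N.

MISSES = 6

0: 0x76 (blk 14, set 2) → MISS  vc=[]
1: 0xaf (blk 21, set 1) → MISS  vc=[]
2: 0x76 (blk 14, set 2) → L1-HIT  vc=[]
3: 0x73 (blk 14, set 2) → L1-HIT  vc=[]
4: 0xad (blk 21, set 1) → L1-HIT  vc=[]
5: 0xaa (blk 21, set 1) → L1-HIT  vc=[]
6: 0xb7 (blk 22, set 2) → MISS  vc=[14]
7: 0x56 (blk 10, set 2) → MISS  vc=[14, 22]
8: 0xb5 (blk 22, set 2) → VC-HIT  vc=[14, 10]
9: 0x2a (blk 5, set 1) → MISS  vc=[14, 10, 21]
10: 0x4b (blk 9, set 1) → MISS  vc=[14, 10, 21, 5]
11: 0x2d (blk 5, set 1) → VC-HIT  vc=[14, 10, 21, 9]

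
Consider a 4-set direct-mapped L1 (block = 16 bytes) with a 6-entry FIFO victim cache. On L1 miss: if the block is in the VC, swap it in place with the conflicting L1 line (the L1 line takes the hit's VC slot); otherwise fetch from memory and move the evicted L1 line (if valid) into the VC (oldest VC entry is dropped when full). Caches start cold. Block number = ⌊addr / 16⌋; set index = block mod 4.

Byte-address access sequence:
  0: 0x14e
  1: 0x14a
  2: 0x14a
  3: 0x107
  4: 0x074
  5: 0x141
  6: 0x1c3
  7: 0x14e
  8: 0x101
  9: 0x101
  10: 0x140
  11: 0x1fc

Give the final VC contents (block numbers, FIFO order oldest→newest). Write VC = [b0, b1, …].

0: 0x14e (blk 20, set 0) → MISS  vc=[]
1: 0x14a (blk 20, set 0) → L1-HIT  vc=[]
2: 0x14a (blk 20, set 0) → L1-HIT  vc=[]
3: 0x107 (blk 16, set 0) → MISS  vc=[20]
4: 0x74 (blk 7, set 3) → MISS  vc=[20]
5: 0x141 (blk 20, set 0) → VC-HIT  vc=[16]
6: 0x1c3 (blk 28, set 0) → MISS  vc=[16, 20]
7: 0x14e (blk 20, set 0) → VC-HIT  vc=[16, 28]
8: 0x101 (blk 16, set 0) → VC-HIT  vc=[20, 28]
9: 0x101 (blk 16, set 0) → L1-HIT  vc=[20, 28]
10: 0x140 (blk 20, set 0) → VC-HIT  vc=[16, 28]
11: 0x1fc (blk 31, set 3) → MISS  vc=[16, 28, 7]

VC = [16, 28, 7]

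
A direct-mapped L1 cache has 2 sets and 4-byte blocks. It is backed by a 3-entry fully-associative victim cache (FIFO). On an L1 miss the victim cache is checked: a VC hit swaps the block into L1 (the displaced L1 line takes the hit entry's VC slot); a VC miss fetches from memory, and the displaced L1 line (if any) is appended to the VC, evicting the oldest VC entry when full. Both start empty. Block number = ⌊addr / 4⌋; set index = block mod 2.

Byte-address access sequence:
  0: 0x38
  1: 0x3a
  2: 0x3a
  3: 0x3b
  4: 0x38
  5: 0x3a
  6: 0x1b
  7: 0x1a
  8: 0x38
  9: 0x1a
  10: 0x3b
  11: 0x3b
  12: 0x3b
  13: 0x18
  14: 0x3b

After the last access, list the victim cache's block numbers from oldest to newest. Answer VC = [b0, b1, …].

#0 0x38→b14/s0 MISS; vc=[]
#1 0x3a→b14/s0 L1-HIT; vc=[]
#2 0x3a→b14/s0 L1-HIT; vc=[]
#3 0x3b→b14/s0 L1-HIT; vc=[]
#4 0x38→b14/s0 L1-HIT; vc=[]
#5 0x3a→b14/s0 L1-HIT; vc=[]
#6 0x1b→b6/s0 MISS; vc=[14]
#7 0x1a→b6/s0 L1-HIT; vc=[14]
#8 0x38→b14/s0 VC-HIT; vc=[6]
#9 0x1a→b6/s0 VC-HIT; vc=[14]
#10 0x3b→b14/s0 VC-HIT; vc=[6]
#11 0x3b→b14/s0 L1-HIT; vc=[6]
#12 0x3b→b14/s0 L1-HIT; vc=[6]
#13 0x18→b6/s0 VC-HIT; vc=[14]
#14 0x3b→b14/s0 VC-HIT; vc=[6]

VC = [6]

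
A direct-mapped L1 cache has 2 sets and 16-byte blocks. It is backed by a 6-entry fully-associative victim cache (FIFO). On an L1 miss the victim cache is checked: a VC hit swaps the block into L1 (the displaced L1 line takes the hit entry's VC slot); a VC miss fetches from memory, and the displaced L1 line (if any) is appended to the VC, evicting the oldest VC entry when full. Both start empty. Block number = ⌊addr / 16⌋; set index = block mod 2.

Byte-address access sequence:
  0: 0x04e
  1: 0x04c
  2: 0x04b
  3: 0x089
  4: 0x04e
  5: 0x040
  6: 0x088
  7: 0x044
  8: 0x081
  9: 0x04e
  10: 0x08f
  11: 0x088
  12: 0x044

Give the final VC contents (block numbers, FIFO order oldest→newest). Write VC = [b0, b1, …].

VC = [8]

0: 0x4e (blk 4, set 0) → MISS  vc=[]
1: 0x4c (blk 4, set 0) → L1-HIT  vc=[]
2: 0x4b (blk 4, set 0) → L1-HIT  vc=[]
3: 0x89 (blk 8, set 0) → MISS  vc=[4]
4: 0x4e (blk 4, set 0) → VC-HIT  vc=[8]
5: 0x40 (blk 4, set 0) → L1-HIT  vc=[8]
6: 0x88 (blk 8, set 0) → VC-HIT  vc=[4]
7: 0x44 (blk 4, set 0) → VC-HIT  vc=[8]
8: 0x81 (blk 8, set 0) → VC-HIT  vc=[4]
9: 0x4e (blk 4, set 0) → VC-HIT  vc=[8]
10: 0x8f (blk 8, set 0) → VC-HIT  vc=[4]
11: 0x88 (blk 8, set 0) → L1-HIT  vc=[4]
12: 0x44 (blk 4, set 0) → VC-HIT  vc=[8]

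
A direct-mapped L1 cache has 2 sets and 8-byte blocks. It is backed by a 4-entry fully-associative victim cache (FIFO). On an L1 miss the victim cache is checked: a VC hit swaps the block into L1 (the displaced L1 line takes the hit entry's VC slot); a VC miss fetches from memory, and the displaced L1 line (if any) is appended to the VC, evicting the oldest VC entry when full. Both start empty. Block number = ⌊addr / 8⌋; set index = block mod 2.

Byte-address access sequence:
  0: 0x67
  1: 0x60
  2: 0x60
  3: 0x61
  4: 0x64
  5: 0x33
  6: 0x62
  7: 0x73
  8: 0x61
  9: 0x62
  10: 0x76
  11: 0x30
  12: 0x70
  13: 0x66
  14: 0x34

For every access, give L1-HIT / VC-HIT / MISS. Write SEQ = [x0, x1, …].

  [0] addr=0x67 blk=12 s=0: MISS | VC []
  [1] addr=0x60 blk=12 s=0: L1-HIT | VC []
  [2] addr=0x60 blk=12 s=0: L1-HIT | VC []
  [3] addr=0x61 blk=12 s=0: L1-HIT | VC []
  [4] addr=0x64 blk=12 s=0: L1-HIT | VC []
  [5] addr=0x33 blk=6 s=0: MISS | VC [12]
  [6] addr=0x62 blk=12 s=0: VC-HIT | VC [6]
  [7] addr=0x73 blk=14 s=0: MISS | VC [6, 12]
  [8] addr=0x61 blk=12 s=0: VC-HIT | VC [6, 14]
  [9] addr=0x62 blk=12 s=0: L1-HIT | VC [6, 14]
  [10] addr=0x76 blk=14 s=0: VC-HIT | VC [6, 12]
  [11] addr=0x30 blk=6 s=0: VC-HIT | VC [14, 12]
  [12] addr=0x70 blk=14 s=0: VC-HIT | VC [6, 12]
  [13] addr=0x66 blk=12 s=0: VC-HIT | VC [6, 14]
  [14] addr=0x34 blk=6 s=0: VC-HIT | VC [12, 14]

SEQ = [MISS, L1-HIT, L1-HIT, L1-HIT, L1-HIT, MISS, VC-HIT, MISS, VC-HIT, L1-HIT, VC-HIT, VC-HIT, VC-HIT, VC-HIT, VC-HIT]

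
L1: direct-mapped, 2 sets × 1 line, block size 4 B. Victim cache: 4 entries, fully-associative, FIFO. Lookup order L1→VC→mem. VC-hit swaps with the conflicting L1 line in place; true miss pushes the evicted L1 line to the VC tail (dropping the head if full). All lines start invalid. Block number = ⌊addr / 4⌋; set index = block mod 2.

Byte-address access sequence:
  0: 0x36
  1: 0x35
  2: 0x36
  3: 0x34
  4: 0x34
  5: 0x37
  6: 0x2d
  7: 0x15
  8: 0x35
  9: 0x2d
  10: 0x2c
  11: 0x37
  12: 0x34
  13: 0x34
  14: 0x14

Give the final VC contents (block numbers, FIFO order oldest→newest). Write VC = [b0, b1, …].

VC = [13, 11]

#0 0x36→b13/s1 MISS; vc=[]
#1 0x35→b13/s1 L1-HIT; vc=[]
#2 0x36→b13/s1 L1-HIT; vc=[]
#3 0x34→b13/s1 L1-HIT; vc=[]
#4 0x34→b13/s1 L1-HIT; vc=[]
#5 0x37→b13/s1 L1-HIT; vc=[]
#6 0x2d→b11/s1 MISS; vc=[13]
#7 0x15→b5/s1 MISS; vc=[13,11]
#8 0x35→b13/s1 VC-HIT; vc=[5,11]
#9 0x2d→b11/s1 VC-HIT; vc=[5,13]
#10 0x2c→b11/s1 L1-HIT; vc=[5,13]
#11 0x37→b13/s1 VC-HIT; vc=[5,11]
#12 0x34→b13/s1 L1-HIT; vc=[5,11]
#13 0x34→b13/s1 L1-HIT; vc=[5,11]
#14 0x14→b5/s1 VC-HIT; vc=[13,11]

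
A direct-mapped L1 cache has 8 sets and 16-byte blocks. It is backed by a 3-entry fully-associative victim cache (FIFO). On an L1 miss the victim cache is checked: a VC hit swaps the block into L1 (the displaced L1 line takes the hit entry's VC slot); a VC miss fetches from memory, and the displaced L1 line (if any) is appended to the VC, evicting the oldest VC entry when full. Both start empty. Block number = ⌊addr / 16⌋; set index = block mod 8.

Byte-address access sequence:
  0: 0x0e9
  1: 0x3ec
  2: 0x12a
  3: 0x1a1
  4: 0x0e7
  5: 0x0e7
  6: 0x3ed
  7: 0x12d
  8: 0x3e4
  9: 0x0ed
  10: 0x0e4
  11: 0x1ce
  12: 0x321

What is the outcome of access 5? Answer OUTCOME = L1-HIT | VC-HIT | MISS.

OUTCOME = L1-HIT

#0 0xe9→b14/s6 MISS; vc=[]
#1 0x3ec→b62/s6 MISS; vc=[14]
#2 0x12a→b18/s2 MISS; vc=[14]
#3 0x1a1→b26/s2 MISS; vc=[14,18]
#4 0xe7→b14/s6 VC-HIT; vc=[62,18]
#5 0xe7→b14/s6 L1-HIT; vc=[62,18]
#6 0x3ed→b62/s6 VC-HIT; vc=[14,18]
#7 0x12d→b18/s2 VC-HIT; vc=[14,26]
#8 0x3e4→b62/s6 L1-HIT; vc=[14,26]
#9 0xed→b14/s6 VC-HIT; vc=[62,26]
#10 0xe4→b14/s6 L1-HIT; vc=[62,26]
#11 0x1ce→b28/s4 MISS; vc=[62,26]
#12 0x321→b50/s2 MISS; vc=[62,26,18]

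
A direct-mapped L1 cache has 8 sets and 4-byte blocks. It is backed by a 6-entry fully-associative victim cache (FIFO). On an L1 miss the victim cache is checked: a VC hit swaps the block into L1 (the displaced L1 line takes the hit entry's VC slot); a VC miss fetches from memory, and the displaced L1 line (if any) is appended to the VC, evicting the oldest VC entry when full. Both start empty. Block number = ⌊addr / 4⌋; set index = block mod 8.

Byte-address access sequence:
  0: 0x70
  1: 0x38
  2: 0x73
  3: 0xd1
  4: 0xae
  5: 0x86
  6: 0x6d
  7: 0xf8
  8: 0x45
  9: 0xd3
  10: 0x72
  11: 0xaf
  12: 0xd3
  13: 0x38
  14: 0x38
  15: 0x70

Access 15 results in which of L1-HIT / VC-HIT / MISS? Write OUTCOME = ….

OUTCOME = VC-HIT

0: 0x70 (blk 28, set 4) → MISS  vc=[]
1: 0x38 (blk 14, set 6) → MISS  vc=[]
2: 0x73 (blk 28, set 4) → L1-HIT  vc=[]
3: 0xd1 (blk 52, set 4) → MISS  vc=[28]
4: 0xae (blk 43, set 3) → MISS  vc=[28]
5: 0x86 (blk 33, set 1) → MISS  vc=[28]
6: 0x6d (blk 27, set 3) → MISS  vc=[28, 43]
7: 0xf8 (blk 62, set 6) → MISS  vc=[28, 43, 14]
8: 0x45 (blk 17, set 1) → MISS  vc=[28, 43, 14, 33]
9: 0xd3 (blk 52, set 4) → L1-HIT  vc=[28, 43, 14, 33]
10: 0x72 (blk 28, set 4) → VC-HIT  vc=[52, 43, 14, 33]
11: 0xaf (blk 43, set 3) → VC-HIT  vc=[52, 27, 14, 33]
12: 0xd3 (blk 52, set 4) → VC-HIT  vc=[28, 27, 14, 33]
13: 0x38 (blk 14, set 6) → VC-HIT  vc=[28, 27, 62, 33]
14: 0x38 (blk 14, set 6) → L1-HIT  vc=[28, 27, 62, 33]
15: 0x70 (blk 28, set 4) → VC-HIT  vc=[52, 27, 62, 33]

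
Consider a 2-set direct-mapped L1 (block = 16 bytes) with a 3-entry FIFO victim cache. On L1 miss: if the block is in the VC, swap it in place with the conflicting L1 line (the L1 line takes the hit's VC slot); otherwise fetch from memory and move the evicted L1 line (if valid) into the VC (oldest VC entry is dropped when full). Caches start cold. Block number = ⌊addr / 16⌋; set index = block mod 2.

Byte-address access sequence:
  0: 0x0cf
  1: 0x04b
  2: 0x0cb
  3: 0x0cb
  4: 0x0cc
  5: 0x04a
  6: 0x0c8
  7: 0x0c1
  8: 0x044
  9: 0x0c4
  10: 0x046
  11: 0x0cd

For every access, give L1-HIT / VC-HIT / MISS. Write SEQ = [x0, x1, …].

SEQ = [MISS, MISS, VC-HIT, L1-HIT, L1-HIT, VC-HIT, VC-HIT, L1-HIT, VC-HIT, VC-HIT, VC-HIT, VC-HIT]

  [0] addr=0xcf blk=12 s=0: MISS | VC []
  [1] addr=0x4b blk=4 s=0: MISS | VC [12]
  [2] addr=0xcb blk=12 s=0: VC-HIT | VC [4]
  [3] addr=0xcb blk=12 s=0: L1-HIT | VC [4]
  [4] addr=0xcc blk=12 s=0: L1-HIT | VC [4]
  [5] addr=0x4a blk=4 s=0: VC-HIT | VC [12]
  [6] addr=0xc8 blk=12 s=0: VC-HIT | VC [4]
  [7] addr=0xc1 blk=12 s=0: L1-HIT | VC [4]
  [8] addr=0x44 blk=4 s=0: VC-HIT | VC [12]
  [9] addr=0xc4 blk=12 s=0: VC-HIT | VC [4]
  [10] addr=0x46 blk=4 s=0: VC-HIT | VC [12]
  [11] addr=0xcd blk=12 s=0: VC-HIT | VC [4]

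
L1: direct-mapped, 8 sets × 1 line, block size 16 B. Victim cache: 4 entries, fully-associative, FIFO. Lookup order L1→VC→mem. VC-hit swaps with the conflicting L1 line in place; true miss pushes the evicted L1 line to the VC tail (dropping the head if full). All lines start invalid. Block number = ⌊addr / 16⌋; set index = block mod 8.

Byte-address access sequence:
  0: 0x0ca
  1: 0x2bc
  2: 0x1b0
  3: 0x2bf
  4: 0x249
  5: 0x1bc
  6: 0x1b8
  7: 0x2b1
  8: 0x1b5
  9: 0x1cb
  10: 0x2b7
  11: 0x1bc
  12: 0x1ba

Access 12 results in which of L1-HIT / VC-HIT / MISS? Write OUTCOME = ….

0: 0xca (blk 12, set 4) → MISS  vc=[]
1: 0x2bc (blk 43, set 3) → MISS  vc=[]
2: 0x1b0 (blk 27, set 3) → MISS  vc=[43]
3: 0x2bf (blk 43, set 3) → VC-HIT  vc=[27]
4: 0x249 (blk 36, set 4) → MISS  vc=[27, 12]
5: 0x1bc (blk 27, set 3) → VC-HIT  vc=[43, 12]
6: 0x1b8 (blk 27, set 3) → L1-HIT  vc=[43, 12]
7: 0x2b1 (blk 43, set 3) → VC-HIT  vc=[27, 12]
8: 0x1b5 (blk 27, set 3) → VC-HIT  vc=[43, 12]
9: 0x1cb (blk 28, set 4) → MISS  vc=[43, 12, 36]
10: 0x2b7 (blk 43, set 3) → VC-HIT  vc=[27, 12, 36]
11: 0x1bc (blk 27, set 3) → VC-HIT  vc=[43, 12, 36]
12: 0x1ba (blk 27, set 3) → L1-HIT  vc=[43, 12, 36]

OUTCOME = L1-HIT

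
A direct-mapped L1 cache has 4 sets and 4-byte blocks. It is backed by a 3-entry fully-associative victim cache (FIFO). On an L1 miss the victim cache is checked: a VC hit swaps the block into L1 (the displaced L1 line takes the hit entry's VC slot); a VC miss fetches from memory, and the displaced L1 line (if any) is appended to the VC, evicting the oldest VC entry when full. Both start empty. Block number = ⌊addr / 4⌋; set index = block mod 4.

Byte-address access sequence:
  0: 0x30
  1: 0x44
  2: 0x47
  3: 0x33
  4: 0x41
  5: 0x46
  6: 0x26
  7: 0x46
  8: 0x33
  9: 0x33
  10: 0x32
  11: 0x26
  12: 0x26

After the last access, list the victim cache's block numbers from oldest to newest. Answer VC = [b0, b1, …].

0: 0x30 (blk 12, set 0) → MISS  vc=[]
1: 0x44 (blk 17, set 1) → MISS  vc=[]
2: 0x47 (blk 17, set 1) → L1-HIT  vc=[]
3: 0x33 (blk 12, set 0) → L1-HIT  vc=[]
4: 0x41 (blk 16, set 0) → MISS  vc=[12]
5: 0x46 (blk 17, set 1) → L1-HIT  vc=[12]
6: 0x26 (blk 9, set 1) → MISS  vc=[12, 17]
7: 0x46 (blk 17, set 1) → VC-HIT  vc=[12, 9]
8: 0x33 (blk 12, set 0) → VC-HIT  vc=[16, 9]
9: 0x33 (blk 12, set 0) → L1-HIT  vc=[16, 9]
10: 0x32 (blk 12, set 0) → L1-HIT  vc=[16, 9]
11: 0x26 (blk 9, set 1) → VC-HIT  vc=[16, 17]
12: 0x26 (blk 9, set 1) → L1-HIT  vc=[16, 17]

VC = [16, 17]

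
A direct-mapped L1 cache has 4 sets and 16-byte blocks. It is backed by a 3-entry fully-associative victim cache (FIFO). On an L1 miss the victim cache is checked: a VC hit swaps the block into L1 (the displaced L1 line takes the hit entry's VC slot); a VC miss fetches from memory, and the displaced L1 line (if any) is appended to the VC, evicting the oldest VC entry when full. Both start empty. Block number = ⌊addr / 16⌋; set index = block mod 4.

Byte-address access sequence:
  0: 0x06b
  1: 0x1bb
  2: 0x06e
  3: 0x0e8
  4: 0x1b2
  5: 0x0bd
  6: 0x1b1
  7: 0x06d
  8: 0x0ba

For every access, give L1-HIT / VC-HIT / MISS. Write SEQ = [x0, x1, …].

SEQ = [MISS, MISS, L1-HIT, MISS, L1-HIT, MISS, VC-HIT, VC-HIT, VC-HIT]

#0 0x6b→b6/s2 MISS; vc=[]
#1 0x1bb→b27/s3 MISS; vc=[]
#2 0x6e→b6/s2 L1-HIT; vc=[]
#3 0xe8→b14/s2 MISS; vc=[6]
#4 0x1b2→b27/s3 L1-HIT; vc=[6]
#5 0xbd→b11/s3 MISS; vc=[6,27]
#6 0x1b1→b27/s3 VC-HIT; vc=[6,11]
#7 0x6d→b6/s2 VC-HIT; vc=[14,11]
#8 0xba→b11/s3 VC-HIT; vc=[14,27]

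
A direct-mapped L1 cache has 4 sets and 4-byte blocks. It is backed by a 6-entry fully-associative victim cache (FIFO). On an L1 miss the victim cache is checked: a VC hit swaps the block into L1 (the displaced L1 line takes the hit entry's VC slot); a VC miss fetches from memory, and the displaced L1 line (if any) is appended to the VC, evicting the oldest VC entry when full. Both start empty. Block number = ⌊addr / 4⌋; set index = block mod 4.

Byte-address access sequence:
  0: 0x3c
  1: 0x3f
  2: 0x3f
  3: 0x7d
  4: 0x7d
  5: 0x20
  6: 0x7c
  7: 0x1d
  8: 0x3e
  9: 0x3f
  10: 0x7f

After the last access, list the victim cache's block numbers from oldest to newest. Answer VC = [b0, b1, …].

0: 0x3c (blk 15, set 3) → MISS  vc=[]
1: 0x3f (blk 15, set 3) → L1-HIT  vc=[]
2: 0x3f (blk 15, set 3) → L1-HIT  vc=[]
3: 0x7d (blk 31, set 3) → MISS  vc=[15]
4: 0x7d (blk 31, set 3) → L1-HIT  vc=[15]
5: 0x20 (blk 8, set 0) → MISS  vc=[15]
6: 0x7c (blk 31, set 3) → L1-HIT  vc=[15]
7: 0x1d (blk 7, set 3) → MISS  vc=[15, 31]
8: 0x3e (blk 15, set 3) → VC-HIT  vc=[7, 31]
9: 0x3f (blk 15, set 3) → L1-HIT  vc=[7, 31]
10: 0x7f (blk 31, set 3) → VC-HIT  vc=[7, 15]

VC = [7, 15]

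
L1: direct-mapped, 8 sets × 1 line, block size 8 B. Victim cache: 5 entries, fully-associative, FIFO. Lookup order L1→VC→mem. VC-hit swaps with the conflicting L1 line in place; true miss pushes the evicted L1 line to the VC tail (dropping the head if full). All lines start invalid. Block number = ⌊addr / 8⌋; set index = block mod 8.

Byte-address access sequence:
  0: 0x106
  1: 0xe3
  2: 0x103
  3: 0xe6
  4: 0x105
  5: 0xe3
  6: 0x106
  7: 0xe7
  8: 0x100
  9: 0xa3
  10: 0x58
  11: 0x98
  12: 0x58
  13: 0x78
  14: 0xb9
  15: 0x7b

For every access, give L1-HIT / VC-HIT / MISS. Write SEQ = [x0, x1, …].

#0 0x106→b32/s0 MISS; vc=[]
#1 0xe3→b28/s4 MISS; vc=[]
#2 0x103→b32/s0 L1-HIT; vc=[]
#3 0xe6→b28/s4 L1-HIT; vc=[]
#4 0x105→b32/s0 L1-HIT; vc=[]
#5 0xe3→b28/s4 L1-HIT; vc=[]
#6 0x106→b32/s0 L1-HIT; vc=[]
#7 0xe7→b28/s4 L1-HIT; vc=[]
#8 0x100→b32/s0 L1-HIT; vc=[]
#9 0xa3→b20/s4 MISS; vc=[28]
#10 0x58→b11/s3 MISS; vc=[28]
#11 0x98→b19/s3 MISS; vc=[28,11]
#12 0x58→b11/s3 VC-HIT; vc=[28,19]
#13 0x78→b15/s7 MISS; vc=[28,19]
#14 0xb9→b23/s7 MISS; vc=[28,19,15]
#15 0x7b→b15/s7 VC-HIT; vc=[28,19,23]

SEQ = [MISS, MISS, L1-HIT, L1-HIT, L1-HIT, L1-HIT, L1-HIT, L1-HIT, L1-HIT, MISS, MISS, MISS, VC-HIT, MISS, MISS, VC-HIT]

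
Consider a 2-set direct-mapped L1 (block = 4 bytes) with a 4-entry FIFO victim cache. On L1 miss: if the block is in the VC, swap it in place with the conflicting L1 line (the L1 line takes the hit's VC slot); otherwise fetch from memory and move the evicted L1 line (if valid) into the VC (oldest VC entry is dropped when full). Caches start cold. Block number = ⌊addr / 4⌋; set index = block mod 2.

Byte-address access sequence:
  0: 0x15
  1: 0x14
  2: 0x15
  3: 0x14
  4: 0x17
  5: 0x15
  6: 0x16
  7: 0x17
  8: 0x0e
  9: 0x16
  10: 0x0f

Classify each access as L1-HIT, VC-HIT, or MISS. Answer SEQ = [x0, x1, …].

  [0] addr=0x15 blk=5 s=1: MISS | VC []
  [1] addr=0x14 blk=5 s=1: L1-HIT | VC []
  [2] addr=0x15 blk=5 s=1: L1-HIT | VC []
  [3] addr=0x14 blk=5 s=1: L1-HIT | VC []
  [4] addr=0x17 blk=5 s=1: L1-HIT | VC []
  [5] addr=0x15 blk=5 s=1: L1-HIT | VC []
  [6] addr=0x16 blk=5 s=1: L1-HIT | VC []
  [7] addr=0x17 blk=5 s=1: L1-HIT | VC []
  [8] addr=0xe blk=3 s=1: MISS | VC [5]
  [9] addr=0x16 blk=5 s=1: VC-HIT | VC [3]
  [10] addr=0xf blk=3 s=1: VC-HIT | VC [5]

SEQ = [MISS, L1-HIT, L1-HIT, L1-HIT, L1-HIT, L1-HIT, L1-HIT, L1-HIT, MISS, VC-HIT, VC-HIT]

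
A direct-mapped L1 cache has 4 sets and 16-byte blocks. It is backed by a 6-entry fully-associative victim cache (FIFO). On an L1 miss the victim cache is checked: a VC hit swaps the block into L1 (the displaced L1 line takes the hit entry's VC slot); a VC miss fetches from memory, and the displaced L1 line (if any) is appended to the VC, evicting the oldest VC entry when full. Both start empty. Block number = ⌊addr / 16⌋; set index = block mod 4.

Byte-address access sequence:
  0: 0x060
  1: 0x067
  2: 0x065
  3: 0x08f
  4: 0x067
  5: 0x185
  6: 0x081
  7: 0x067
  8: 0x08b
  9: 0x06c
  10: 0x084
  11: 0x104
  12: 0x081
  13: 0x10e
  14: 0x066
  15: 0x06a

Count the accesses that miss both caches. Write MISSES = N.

0: 0x60 (blk 6, set 2) → MISS  vc=[]
1: 0x67 (blk 6, set 2) → L1-HIT  vc=[]
2: 0x65 (blk 6, set 2) → L1-HIT  vc=[]
3: 0x8f (blk 8, set 0) → MISS  vc=[]
4: 0x67 (blk 6, set 2) → L1-HIT  vc=[]
5: 0x185 (blk 24, set 0) → MISS  vc=[8]
6: 0x81 (blk 8, set 0) → VC-HIT  vc=[24]
7: 0x67 (blk 6, set 2) → L1-HIT  vc=[24]
8: 0x8b (blk 8, set 0) → L1-HIT  vc=[24]
9: 0x6c (blk 6, set 2) → L1-HIT  vc=[24]
10: 0x84 (blk 8, set 0) → L1-HIT  vc=[24]
11: 0x104 (blk 16, set 0) → MISS  vc=[24, 8]
12: 0x81 (blk 8, set 0) → VC-HIT  vc=[24, 16]
13: 0x10e (blk 16, set 0) → VC-HIT  vc=[24, 8]
14: 0x66 (blk 6, set 2) → L1-HIT  vc=[24, 8]
15: 0x6a (blk 6, set 2) → L1-HIT  vc=[24, 8]

MISSES = 4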